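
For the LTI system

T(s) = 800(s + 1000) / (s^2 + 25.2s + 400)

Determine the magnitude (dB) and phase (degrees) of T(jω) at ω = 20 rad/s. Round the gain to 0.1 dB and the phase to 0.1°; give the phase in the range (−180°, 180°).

64.0 dB, -88.9°

At s = jω = j20:
zero (s+1000): 1000 + j20 → |·| = √(1000²+20²) = √1000400 ≈ 1000.2, ∠ = arctan(20/1000) ≈ 1.15°
quadratic: (j20)² + 25.2·j20 + 400 = 0 + j504 → |·| ≈ 504, ∠ ≈ 90.00°
|T| = 800 · 1000.2 / 504 ≈ 1587.6
Gain = 20 log₁₀(1587.6) ≈ 64.01 dB
∠T = 1.15° − 90.00° = -88.85°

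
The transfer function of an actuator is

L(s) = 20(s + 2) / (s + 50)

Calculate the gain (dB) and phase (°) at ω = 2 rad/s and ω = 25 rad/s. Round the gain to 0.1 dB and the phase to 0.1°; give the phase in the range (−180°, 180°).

At s = jω = j2:
zero (s+2): 2 + j2 → |·| = √(2²+2²) = √8 ≈ 2.8284, ∠ = arctan(2/2) ≈ 45.00°
pole (s+50): 50 + j2 → |·| = √(50²+2²) = √2504 ≈ 50.04, ∠ = arctan(2/50) ≈ 2.29°
|L| = 20 · 2.8284 / 50.04 ≈ 1.1305
Gain = 20 log₁₀(1.1305) ≈ 1.07 dB
∠L = 45.00° − 2.29° = 42.71°

At s = jω = j25:
zero (s+2): 2 + j25 → |·| = √(2²+25²) = √629 ≈ 25.08, ∠ = arctan(25/2) ≈ 85.43°
pole (s+50): 50 + j25 → |·| = √(50²+25²) = √3125 ≈ 55.902, ∠ = arctan(25/50) ≈ 26.57°
|L| = 20 · 25.08 / 55.902 ≈ 8.9728
Gain = 20 log₁₀(8.9728) ≈ 19.06 dB
∠L = 85.43° − 26.57° = 58.86°

ω = 2: 1.1 dB, 42.7°; ω = 25: 19.1 dB, 58.9°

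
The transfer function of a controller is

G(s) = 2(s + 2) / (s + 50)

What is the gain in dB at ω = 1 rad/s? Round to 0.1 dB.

At s = jω = j1:
zero (s+2): 2 + j1 → |·| = √(2²+1²) = √5 ≈ 2.2361, ∠ = arctan(1/2) ≈ 26.57°
pole (s+50): 50 + j1 → |·| = √(50²+1²) = √2501 ≈ 50.01, ∠ = arctan(1/50) ≈ 1.15°
|G| = 2 · 2.2361 / 50.01 ≈ 0.089426
Gain = 20 log₁₀(0.089426) ≈ -20.97 dB

-21.0 dB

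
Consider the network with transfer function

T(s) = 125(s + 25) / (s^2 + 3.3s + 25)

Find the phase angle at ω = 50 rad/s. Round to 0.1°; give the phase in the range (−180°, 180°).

At s = jω = j50:
zero (s+25): 25 + j50 → |·| = √(25²+50²) = √3125 ≈ 55.902, ∠ = arctan(50/25) ≈ 63.43°
quadratic: (j50)² + 3.3·j50 + 25 = -2475 + j165 → |·| ≈ 2480.5, ∠ ≈ 176.19°
∠T = 63.43° − 176.19° = -112.76°

-112.8°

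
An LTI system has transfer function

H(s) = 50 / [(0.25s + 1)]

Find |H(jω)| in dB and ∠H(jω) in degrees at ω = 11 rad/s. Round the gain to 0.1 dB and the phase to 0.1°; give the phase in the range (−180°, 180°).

At ω = 11 rad/s:
pole (1 + j11·0.25) = 1 + j2.75 → |·| ≈ 2.9262, ∠ ≈ 70.02°
|H| = 50 · 1 / (2.9262) ≈ 17.087
Gain = 20 log₁₀(17.087) ≈ 24.65 dB
∠H = (0°) − (70.02°) = -70.02°

24.7 dB, -70.0°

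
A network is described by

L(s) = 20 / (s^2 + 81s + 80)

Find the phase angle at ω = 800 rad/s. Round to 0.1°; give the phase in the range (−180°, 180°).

-174.2°

Substitute s = j800:
Numerator: 20 = 20 + j0
Denominator: (j800)^2 + 81(j800) + 80 = -639920 + j64800
|N| = √(20² + 0²) ≈ 20, ∠N ≈ 0.00°
|D| = √(639920² + 64800²) ≈ 6.4319e+05, ∠D ≈ 174.22°
∠L = 0.00° − 174.22° = -174.22°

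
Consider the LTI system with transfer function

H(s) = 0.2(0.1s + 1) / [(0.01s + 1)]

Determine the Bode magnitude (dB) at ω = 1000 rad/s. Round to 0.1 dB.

6.0 dB

At ω = 1000 rad/s:
zero (1 + j1000·0.1) = 1 + j100 → |·| ≈ 100, ∠ ≈ 89.43°
pole (1 + j1000·0.01) = 1 + j10 → |·| ≈ 10.05, ∠ ≈ 84.29°
|H| = 0.2 · 100 / (10.05) ≈ 1.99
Gain = 20 log₁₀(1.99) ≈ 5.98 dB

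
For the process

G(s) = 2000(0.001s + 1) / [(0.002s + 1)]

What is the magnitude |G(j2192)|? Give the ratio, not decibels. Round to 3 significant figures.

At ω = 2192 rad/s:
zero (1 + j2192·0.001) = 1 + j2.192 → |·| ≈ 2.4093, ∠ ≈ 65.48°
pole (1 + j2192·0.002) = 1 + j4.384 → |·| ≈ 4.4966, ∠ ≈ 77.15°
|G| = 2000 · 2.4093 / (4.4966) ≈ 1071.6

1.07e+03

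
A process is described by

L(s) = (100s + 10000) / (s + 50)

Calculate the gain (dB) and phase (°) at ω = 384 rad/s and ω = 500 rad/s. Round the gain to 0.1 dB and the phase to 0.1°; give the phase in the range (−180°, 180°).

ω = 384: 40.2 dB, -7.2°; ω = 500: 40.1 dB, -5.6°

Substitute s = j384:
Numerator: 100(j384) + 10000 = 10000 + j38400
Denominator: (j384) + 50 = 50 + j384
|N| = √(10000² + 38400²) ≈ 39681, ∠N ≈ 75.40°
|D| = √(50² + 384²) ≈ 387.24, ∠D ≈ 82.58°
|L| = 39681 / 387.24 ≈ 102.47
Gain = 20 log₁₀(102.47) ≈ 40.21 dB
∠L = 75.40° − 82.58° = -7.18°

Substitute s = j500:
Numerator: 100(j500) + 10000 = 10000 + j50000
Denominator: (j500) + 50 = 50 + j500
|N| = √(10000² + 50000²) ≈ 50990, ∠N ≈ 78.69°
|D| = √(50² + 500²) ≈ 502.49, ∠D ≈ 84.29°
|L| = 50990 / 502.49 ≈ 101.47
Gain = 20 log₁₀(101.47) ≈ 40.13 dB
∠L = 78.69° − 84.29° = -5.60°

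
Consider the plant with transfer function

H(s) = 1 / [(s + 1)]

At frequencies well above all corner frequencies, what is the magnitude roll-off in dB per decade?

Each pole contributes −20 dB/decade at high frequency; each zero contributes +20 dB/decade.
Net: 0 zero(s) − 1 pole(s) → -20 dB/decade.

-20 dB/decade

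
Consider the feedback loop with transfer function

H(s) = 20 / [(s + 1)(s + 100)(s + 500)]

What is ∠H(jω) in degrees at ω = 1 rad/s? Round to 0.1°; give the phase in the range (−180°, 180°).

At s = jω = j1:
pole (s+1): 1 + j1 → |·| = √(1²+1²) = √2 ≈ 1.4142, ∠ = arctan(1/1) ≈ 45.00°
pole (s+100): 100 + j1 → |·| = √(100²+1²) = √10001 ≈ 100, ∠ = arctan(1/100) ≈ 0.57°
pole (s+500): 500 + j1 → |·| = √(500²+1²) = √250001 ≈ 500, ∠ = arctan(1/500) ≈ 0.11°
∠H = 0.00° − 45.68° = -45.68°

-45.7°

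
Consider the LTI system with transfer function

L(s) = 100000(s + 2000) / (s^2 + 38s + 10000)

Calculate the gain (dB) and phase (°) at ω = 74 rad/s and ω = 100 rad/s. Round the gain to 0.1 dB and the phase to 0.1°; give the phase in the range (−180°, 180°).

At s = jω = j74:
zero (s+2000): 2000 + j74 → |·| = √(2000²+74²) = √4005476 ≈ 2001.4, ∠ = arctan(74/2000) ≈ 2.12°
quadratic: (j74)² + 38·j74 + 10000 = 4524 + j2812 → |·| ≈ 5326.7, ∠ ≈ 31.86°
|L| = 100000 · 2001.4 / 5326.7 ≈ 37573
Gain = 20 log₁₀(37573) ≈ 91.50 dB
∠L = 2.12° − 31.86° = -29.74°

At s = jω = j100:
zero (s+2000): 2000 + j100 → |·| = √(2000²+100²) = √4010000 ≈ 2002.5, ∠ = arctan(100/2000) ≈ 2.86°
quadratic: (j100)² + 38·j100 + 10000 = 0 + j3800 → |·| ≈ 3800, ∠ ≈ 90.00°
|L| = 100000 · 2002.5 / 3800 ≈ 52697
Gain = 20 log₁₀(52697) ≈ 94.44 dB
∠L = 2.86° − 90.00° = -87.14°

ω = 74: 91.5 dB, -29.7°; ω = 100: 94.4 dB, -87.1°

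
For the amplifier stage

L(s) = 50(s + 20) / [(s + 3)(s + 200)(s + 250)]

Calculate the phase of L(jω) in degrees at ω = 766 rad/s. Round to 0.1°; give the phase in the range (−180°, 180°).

At s = jω = j766:
zero (s+20): 20 + j766 → |·| = √(20²+766²) = √587156 ≈ 766.26, ∠ = arctan(766/20) ≈ 88.50°
pole (s+3): 3 + j766 → |·| = √(3²+766²) = √586765 ≈ 766.01, ∠ = arctan(766/3) ≈ 89.78°
pole (s+200): 200 + j766 → |·| = √(200²+766²) = √626756 ≈ 791.68, ∠ = arctan(766/200) ≈ 75.37°
pole (s+250): 250 + j766 → |·| = √(250²+766²) = √649256 ≈ 805.76, ∠ = arctan(766/250) ≈ 71.92°
∠L = 88.50° − 237.07° = -148.57°

-148.6°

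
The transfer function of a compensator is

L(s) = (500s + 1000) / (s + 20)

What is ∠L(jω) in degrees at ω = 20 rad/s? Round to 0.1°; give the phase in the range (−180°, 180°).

39.3°

Substitute s = j20:
Numerator: 500(j20) + 1000 = 1000 + j10000
Denominator: (j20) + 20 = 20 + j20
|N| = √(1000² + 10000²) ≈ 10050, ∠N ≈ 84.29°
|D| = √(20² + 20²) ≈ 28.284, ∠D ≈ 45.00°
∠L = 84.29° − 45.00° = 39.29°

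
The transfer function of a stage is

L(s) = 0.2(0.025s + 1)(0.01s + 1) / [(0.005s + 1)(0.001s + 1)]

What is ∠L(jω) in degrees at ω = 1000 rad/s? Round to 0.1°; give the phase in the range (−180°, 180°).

At ω = 1000 rad/s:
zero (1 + j1000·0.025) = 1 + j25 → |·| ≈ 25.02, ∠ ≈ 87.71°
zero (1 + j1000·0.01) = 1 + j10 → |·| ≈ 10.05, ∠ ≈ 84.29°
pole (1 + j1000·0.005) = 1 + j5 → |·| ≈ 5.099, ∠ ≈ 78.69°
pole (1 + j1000·0.001) = 1 + j1 → |·| ≈ 1.4142, ∠ ≈ 45.00°
∠L = (87.71° + 84.29°) − (78.69° + 45.00°) = 48.31°

48.3°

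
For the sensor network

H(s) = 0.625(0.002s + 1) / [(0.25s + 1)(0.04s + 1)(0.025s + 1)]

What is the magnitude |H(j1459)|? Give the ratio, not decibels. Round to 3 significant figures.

At ω = 1459 rad/s:
zero (1 + j1459·0.002) = 1 + j2.918 → |·| ≈ 3.0846, ∠ ≈ 71.08°
pole (1 + j1459·0.25) = 1 + j364.75 → |·| ≈ 364.75, ∠ ≈ 89.84°
pole (1 + j1459·0.04) = 1 + j58.36 → |·| ≈ 58.369, ∠ ≈ 89.02°
pole (1 + j1459·0.025) = 1 + j36.475 → |·| ≈ 36.489, ∠ ≈ 88.43°
|H| = 0.625 · 3.0846 / (364.75 · 58.369 · 36.489) ≈ 2.4816e-06

2.48e-06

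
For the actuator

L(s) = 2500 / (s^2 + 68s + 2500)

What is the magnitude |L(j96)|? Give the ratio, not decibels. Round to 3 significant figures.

0.267

At s = jω = j96:
quadratic: (j96)² + 68·j96 + 2500 = -6716 + j6528 → |·| ≈ 9365.9, ∠ ≈ 135.81°
|L| = 2500 / 9365.9 ≈ 0.26693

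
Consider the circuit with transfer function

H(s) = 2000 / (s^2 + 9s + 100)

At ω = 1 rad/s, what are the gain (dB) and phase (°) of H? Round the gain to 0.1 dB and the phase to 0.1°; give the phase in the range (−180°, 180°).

26.1 dB, -5.2°

At s = jω = j1:
quadratic: (j1)² + 9·j1 + 100 = 99 + j9 → |·| ≈ 99.408, ∠ ≈ 5.19°
|H| = 2000 / 99.408 ≈ 20.119
Gain = 20 log₁₀(20.119) ≈ 26.07 dB
∠H = 0.00° − 5.19° = -5.19°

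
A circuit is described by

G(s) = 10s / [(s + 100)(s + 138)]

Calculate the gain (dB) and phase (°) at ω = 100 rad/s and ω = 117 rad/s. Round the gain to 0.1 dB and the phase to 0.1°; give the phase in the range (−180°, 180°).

ω = 100: -27.6 dB, 9.1°; ω = 117: -27.5 dB, 0.2°

At s = jω = j100:
zero at origin: s = j100 → |·| = 100, ∠ = 90.00°
pole (s+100): 100 + j100 → |·| = √(100²+100²) = √20000 ≈ 141.42, ∠ = arctan(100/100) ≈ 45.00°
pole (s+138): 138 + j100 → |·| = √(138²+100²) = √29044 ≈ 170.42, ∠ = arctan(100/138) ≈ 35.93°
|G| = 10 · 100 / 24101 ≈ 0.041492
Gain = 20 log₁₀(0.041492) ≈ -27.64 dB
∠G = 90.00° − 80.93° = 9.07°

At s = jω = j117:
zero at origin: s = j117 → |·| = 117, ∠ = 90.00°
pole (s+100): 100 + j117 → |·| = √(100²+117²) = √23689 ≈ 153.91, ∠ = arctan(117/100) ≈ 49.48°
pole (s+138): 138 + j117 → |·| = √(138²+117²) = √32733 ≈ 180.92, ∠ = arctan(117/138) ≈ 40.29°
|G| = 10 · 117 / 27845 ≈ 0.042018
Gain = 20 log₁₀(0.042018) ≈ -27.53 dB
∠G = 90.00° − 89.77° = 0.23°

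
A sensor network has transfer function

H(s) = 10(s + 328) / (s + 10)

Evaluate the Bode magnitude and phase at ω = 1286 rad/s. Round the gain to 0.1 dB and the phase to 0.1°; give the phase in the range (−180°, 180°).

At s = jω = j1286:
zero (s+328): 328 + j1286 → |·| = √(328²+1286²) = √1761380 ≈ 1327.2, ∠ = arctan(1286/328) ≈ 75.69°
pole (s+10): 10 + j1286 → |·| = √(10²+1286²) = √1653896 ≈ 1286, ∠ = arctan(1286/10) ≈ 89.55°
|H| = 10 · 1327.2 / 1286 ≈ 10.32
Gain = 20 log₁₀(10.32) ≈ 20.27 dB
∠H = 75.69° − 89.55° = -13.86°

20.3 dB, -13.9°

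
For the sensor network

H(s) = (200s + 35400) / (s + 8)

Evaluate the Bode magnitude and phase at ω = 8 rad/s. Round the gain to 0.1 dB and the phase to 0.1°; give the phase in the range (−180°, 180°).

69.9 dB, -42.4°

Substitute s = j8:
Numerator: 200(j8) + 35400 = 35400 + j1600
Denominator: (j8) + 8 = 8 + j8
|N| = √(35400² + 1600²) ≈ 35436, ∠N ≈ 2.59°
|D| = √(8² + 8²) ≈ 11.314, ∠D ≈ 45.00°
|H| = 35436 / 11.314 ≈ 3132
Gain = 20 log₁₀(3132) ≈ 69.92 dB
∠H = 2.59° − 45.00° = -42.41°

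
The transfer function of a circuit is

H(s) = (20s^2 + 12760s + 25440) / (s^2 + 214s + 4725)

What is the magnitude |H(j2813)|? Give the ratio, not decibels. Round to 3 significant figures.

Substitute s = j2813:
Numerator: 20(j2813)^2 + 12760(j2813) + 25440 = -158233940 + j35893880
Denominator: (j2813)^2 + 214(j2813) + 4725 = -7908244 + j601982
|N| = √(158233940² + 35893880²) ≈ 1.6225e+08, ∠N ≈ 167.22°
|D| = √(7908244² + 601982²) ≈ 7.9311e+06, ∠D ≈ 175.65°
|H| = 1.6225e+08 / 7.9311e+06 ≈ 20.457

20.5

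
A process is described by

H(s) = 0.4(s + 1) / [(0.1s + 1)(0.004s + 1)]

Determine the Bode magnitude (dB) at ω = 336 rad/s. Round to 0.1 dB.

At ω = 336 rad/s:
zero (1 + j336·1) = 1 + j336 → |·| ≈ 336, ∠ ≈ 89.83°
pole (1 + j336·0.1) = 1 + j33.6 → |·| ≈ 33.615, ∠ ≈ 88.30°
pole (1 + j336·0.004) = 1 + j1.344 → |·| ≈ 1.6752, ∠ ≈ 53.35°
|H| = 0.4 · 336 / (33.615 · 1.6752) ≈ 2.3867
Gain = 20 log₁₀(2.3867) ≈ 7.56 dB

7.6 dB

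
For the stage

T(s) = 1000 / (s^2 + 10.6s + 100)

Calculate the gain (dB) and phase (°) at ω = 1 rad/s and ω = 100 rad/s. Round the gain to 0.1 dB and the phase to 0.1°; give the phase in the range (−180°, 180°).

ω = 1: 20.0 dB, -6.1°; ω = 100: -20.0 dB, -173.9°

At s = jω = j1:
quadratic: (j1)² + 10.6·j1 + 100 = 99 + j10.6 → |·| ≈ 99.566, ∠ ≈ 6.11°
|T| = 1000 / 99.566 ≈ 10.044
Gain = 20 log₁₀(10.044) ≈ 20.04 dB
∠T = 0.00° − 6.11° = -6.11°

At s = jω = j100:
quadratic: (j100)² + 10.6·j100 + 100 = -9900 + j1060 → |·| ≈ 9956.6, ∠ ≈ 173.89°
|T| = 1000 / 9956.6 ≈ 0.10044
Gain = 20 log₁₀(0.10044) ≈ -19.96 dB
∠T = 0.00° − 173.89° = -173.89°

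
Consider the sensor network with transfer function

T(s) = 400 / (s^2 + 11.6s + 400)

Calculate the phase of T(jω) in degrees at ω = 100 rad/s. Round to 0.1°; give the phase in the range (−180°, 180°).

At s = jω = j100:
quadratic: (j100)² + 11.6·j100 + 400 = -9600 + j1160 → |·| ≈ 9669.8, ∠ ≈ 173.11°
∠T = 0.00° − 173.11° = -173.11°

-173.1°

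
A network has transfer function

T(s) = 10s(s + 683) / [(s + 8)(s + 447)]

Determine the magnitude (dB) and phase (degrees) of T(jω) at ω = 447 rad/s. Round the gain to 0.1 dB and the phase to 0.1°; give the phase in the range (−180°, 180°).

22.2 dB, -10.8°

At s = jω = j447:
zero (s+683): 683 + j447 → |·| = √(683²+447²) = √666298 ≈ 816.27, ∠ = arctan(447/683) ≈ 33.20°
zero at origin: s = j447 → |·| = 447, ∠ = 90.00°
pole (s+8): 8 + j447 → |·| = √(8²+447²) = √199873 ≈ 447.07, ∠ = arctan(447/8) ≈ 88.97°
pole (s+447): 447 + j447 → |·| = √(447²+447²) = √399618 ≈ 632.15, ∠ = arctan(447/447) ≈ 45.00°
|T| = 10 · 3.6487e+05 / 2.8262e+05 ≈ 12.91
Gain = 20 log₁₀(12.91) ≈ 22.22 dB
∠T = 123.20° − 133.97° = -10.77°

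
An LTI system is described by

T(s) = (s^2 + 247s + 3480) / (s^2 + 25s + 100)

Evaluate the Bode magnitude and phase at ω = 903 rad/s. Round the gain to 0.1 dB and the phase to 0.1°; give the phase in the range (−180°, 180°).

Substitute s = j903:
Numerator: (j903)^2 + 247(j903) + 3480 = -811929 + j223041
Denominator: (j903)^2 + 25(j903) + 100 = -815309 + j22575
|N| = √(811929² + 223041²) ≈ 8.4201e+05, ∠N ≈ 164.64°
|D| = √(815309² + 22575²) ≈ 8.1562e+05, ∠D ≈ 178.41°
|T| = 8.4201e+05 / 8.1562e+05 ≈ 1.0324
Gain = 20 log₁₀(1.0324) ≈ 0.28 dB
∠T = 164.64° − 178.41° = -13.77°

0.3 dB, -13.8°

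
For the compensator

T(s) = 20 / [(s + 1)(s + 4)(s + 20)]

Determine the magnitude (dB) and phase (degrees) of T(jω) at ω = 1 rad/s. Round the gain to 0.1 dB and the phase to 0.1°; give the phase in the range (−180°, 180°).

At s = jω = j1:
pole (s+1): 1 + j1 → |·| = √(1²+1²) = √2 ≈ 1.4142, ∠ = arctan(1/1) ≈ 45.00°
pole (s+4): 4 + j1 → |·| = √(4²+1²) = √17 ≈ 4.1231, ∠ = arctan(1/4) ≈ 14.04°
pole (s+20): 20 + j1 → |·| = √(20²+1²) = √401 ≈ 20.025, ∠ = arctan(1/20) ≈ 2.86°
|T| = 20 / 116.76 ≈ 0.17129
Gain = 20 log₁₀(0.17129) ≈ -15.33 dB
∠T = 0.00° − 61.90° = -61.90°

-15.3 dB, -61.9°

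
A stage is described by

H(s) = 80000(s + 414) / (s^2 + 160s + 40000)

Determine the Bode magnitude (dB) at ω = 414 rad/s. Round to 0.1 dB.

50.1 dB

At s = jω = j414:
zero (s+414): 414 + j414 → |·| = √(414²+414²) = √342792 ≈ 585.48, ∠ = arctan(414/414) ≈ 45.00°
quadratic: (j414)² + 160·j414 + 40000 = -131396 + j66240 → |·| ≈ 1.4715e+05, ∠ ≈ 153.25°
|H| = 80000 · 585.48 / 1.4715e+05 ≈ 318.3
Gain = 20 log₁₀(318.3) ≈ 50.06 dB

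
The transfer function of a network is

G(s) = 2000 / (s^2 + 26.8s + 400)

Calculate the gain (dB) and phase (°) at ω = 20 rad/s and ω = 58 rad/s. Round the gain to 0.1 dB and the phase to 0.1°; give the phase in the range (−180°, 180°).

ω = 20: 11.4 dB, -90.0°; ω = 58: -4.5 dB, -152.3°

At s = jω = j20:
quadratic: (j20)² + 26.8·j20 + 400 = 0 + j536 → |·| ≈ 536, ∠ ≈ 90.00°
|G| = 2000 / 536 ≈ 3.7313
Gain = 20 log₁₀(3.7313) ≈ 11.44 dB
∠G = 0.00° − 90.00° = -90.00°

At s = jω = j58:
quadratic: (j58)² + 26.8·j58 + 400 = -2964 + j1554.4 → |·| ≈ 3346.9, ∠ ≈ 152.33°
|G| = 2000 / 3346.9 ≈ 0.59757
Gain = 20 log₁₀(0.59757) ≈ -4.47 dB
∠G = 0.00° − 152.33° = -152.33°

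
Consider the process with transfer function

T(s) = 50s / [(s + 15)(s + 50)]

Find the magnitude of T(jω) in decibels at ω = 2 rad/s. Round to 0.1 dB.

At s = jω = j2:
zero at origin: s = j2 → |·| = 2, ∠ = 90.00°
pole (s+15): 15 + j2 → |·| = √(15²+2²) = √229 ≈ 15.133, ∠ = arctan(2/15) ≈ 7.59°
pole (s+50): 50 + j2 → |·| = √(50²+2²) = √2504 ≈ 50.04, ∠ = arctan(2/50) ≈ 2.29°
|T| = 50 · 2 / 757.26 ≈ 0.13206
Gain = 20 log₁₀(0.13206) ≈ -17.58 dB

-17.6 dB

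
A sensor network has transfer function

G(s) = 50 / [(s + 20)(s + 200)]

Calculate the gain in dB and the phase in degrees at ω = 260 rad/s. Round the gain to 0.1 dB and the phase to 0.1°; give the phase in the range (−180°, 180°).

-64.7 dB, -138.0°

At s = jω = j260:
pole (s+20): 20 + j260 → |·| = √(20²+260²) = √68000 ≈ 260.77, ∠ = arctan(260/20) ≈ 85.60°
pole (s+200): 200 + j260 → |·| = √(200²+260²) = √107600 ≈ 328.02, ∠ = arctan(260/200) ≈ 52.43°
|G| = 50 / 85538 ≈ 0.00058454
Gain = 20 log₁₀(0.00058454) ≈ -64.66 dB
∠G = 0.00° − 138.03° = -138.03°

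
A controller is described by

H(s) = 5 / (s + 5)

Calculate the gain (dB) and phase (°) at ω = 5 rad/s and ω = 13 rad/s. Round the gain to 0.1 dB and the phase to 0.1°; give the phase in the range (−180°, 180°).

Substitute s = j5:
Numerator: 5 = 5 + j0
Denominator: (j5) + 5 = 5 + j5
|N| = √(5² + 0²) ≈ 5, ∠N ≈ 0.00°
|D| = √(5² + 5²) ≈ 7.0711, ∠D ≈ 45.00°
|H| = 5 / 7.0711 ≈ 0.7071
Gain = 20 log₁₀(0.7071) ≈ -3.01 dB
∠H = 0.00° − 45.00° = -45.00°

Substitute s = j13:
Numerator: 5 = 5 + j0
Denominator: (j13) + 5 = 5 + j13
|N| = √(5² + 0²) ≈ 5, ∠N ≈ 0.00°
|D| = √(5² + 13²) ≈ 13.928, ∠D ≈ 68.96°
|H| = 5 / 13.928 ≈ 0.35899
Gain = 20 log₁₀(0.35899) ≈ -8.90 dB
∠H = 0.00° − 68.96° = -68.96°

ω = 5: -3.0 dB, -45.0°; ω = 13: -8.9 dB, -69.0°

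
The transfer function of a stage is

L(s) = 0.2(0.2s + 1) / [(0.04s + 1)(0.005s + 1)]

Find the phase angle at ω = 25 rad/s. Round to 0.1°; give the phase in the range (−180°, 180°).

At ω = 25 rad/s:
zero (1 + j25·0.2) = 1 + j5 → |·| ≈ 5.099, ∠ ≈ 78.69°
pole (1 + j25·0.04) = 1 + j1 → |·| ≈ 1.4142, ∠ ≈ 45.00°
pole (1 + j25·0.005) = 1 + j0.125 → |·| ≈ 1.0078, ∠ ≈ 7.13°
∠L = (78.69°) − (45.00° + 7.13°) = 26.56°

26.6°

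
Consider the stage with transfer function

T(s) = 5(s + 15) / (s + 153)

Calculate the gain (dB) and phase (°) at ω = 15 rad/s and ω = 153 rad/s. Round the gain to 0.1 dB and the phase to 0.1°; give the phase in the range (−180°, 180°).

At s = jω = j15:
zero (s+15): 15 + j15 → |·| = √(15²+15²) = √450 ≈ 21.213, ∠ = arctan(15/15) ≈ 45.00°
pole (s+153): 153 + j15 → |·| = √(153²+15²) = √23634 ≈ 153.73, ∠ = arctan(15/153) ≈ 5.60°
|T| = 5 · 21.213 / 153.73 ≈ 0.68994
Gain = 20 log₁₀(0.68994) ≈ -3.22 dB
∠T = 45.00° − 5.60° = 39.40°

At s = jω = j153:
zero (s+15): 15 + j153 → |·| = √(15²+153²) = √23634 ≈ 153.73, ∠ = arctan(153/15) ≈ 84.40°
pole (s+153): 153 + j153 → |·| = √(153²+153²) = √46818 ≈ 216.37, ∠ = arctan(153/153) ≈ 45.00°
|T| = 5 · 153.73 / 216.37 ≈ 3.5525
Gain = 20 log₁₀(3.5525) ≈ 11.01 dB
∠T = 84.40° − 45.00° = 39.40°

ω = 15: -3.2 dB, 39.4°; ω = 153: 11.0 dB, 39.4°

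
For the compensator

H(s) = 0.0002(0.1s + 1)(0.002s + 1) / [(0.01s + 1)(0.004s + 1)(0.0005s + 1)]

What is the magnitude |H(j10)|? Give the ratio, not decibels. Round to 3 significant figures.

0.000281

At ω = 10 rad/s:
zero (1 + j10·0.1) = 1 + j1 → |·| ≈ 1.4142, ∠ ≈ 45.00°
zero (1 + j10·0.002) = 1 + j0.02 → |·| ≈ 1.0002, ∠ ≈ 1.15°
pole (1 + j10·0.01) = 1 + j0.1 → |·| ≈ 1.005, ∠ ≈ 5.71°
pole (1 + j10·0.004) = 1 + j0.04 → |·| ≈ 1.0008, ∠ ≈ 2.29°
pole (1 + j10·0.0005) = 1 + j0.005 → |·| ≈ 1, ∠ ≈ 0.29°
|H| = 0.0002 · 1.4142 · 1.0002 / (1.005 · 1.0008 · 1) ≈ 0.00028126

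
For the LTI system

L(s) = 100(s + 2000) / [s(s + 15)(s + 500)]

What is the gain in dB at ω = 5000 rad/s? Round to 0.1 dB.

At s = jω = j5000:
zero (s+2000): 2000 + j5000 → |·| = √(2000²+5000²) = √29000000 ≈ 5385.2, ∠ = arctan(5000/2000) ≈ 68.20°
pole (s+15): 15 + j5000 → |·| = √(15²+5000²) = √25000225 ≈ 5000, ∠ = arctan(5000/15) ≈ 89.83°
pole (s+500): 500 + j5000 → |·| = √(500²+5000²) = √25250000 ≈ 5024.9, ∠ = arctan(5000/500) ≈ 84.29°
pole at origin: |s| = 5000, ∠ = 90.00° (in denominator)
|L| = 100 · 5385.2 / 1.2562e+11 ≈ 4.2869e-06
Gain = 20 log₁₀(4.2869e-06) ≈ -107.36 dB

-107.4 dB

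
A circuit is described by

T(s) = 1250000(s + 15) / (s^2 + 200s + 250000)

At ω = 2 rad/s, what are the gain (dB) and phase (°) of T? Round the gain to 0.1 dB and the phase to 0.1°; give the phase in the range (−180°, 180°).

37.6 dB, 7.5°

At s = jω = j2:
zero (s+15): 15 + j2 → |·| = √(15²+2²) = √229 ≈ 15.133, ∠ = arctan(2/15) ≈ 7.59°
quadratic: (j2)² + 200·j2 + 250000 = 249996 + j400 → |·| ≈ 2.5e+05, ∠ ≈ 0.09°
|T| = 1250000 · 15.133 / 2.5e+05 ≈ 75.665
Gain = 20 log₁₀(75.665) ≈ 37.58 dB
∠T = 7.59° − 0.09° = 7.50°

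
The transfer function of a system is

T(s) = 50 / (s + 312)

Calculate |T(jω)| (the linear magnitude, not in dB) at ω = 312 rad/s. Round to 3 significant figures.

Substitute s = j312:
Numerator: 50 = 50 + j0
Denominator: (j312) + 312 = 312 + j312
|N| = √(50² + 0²) ≈ 50, ∠N ≈ 0.00°
|D| = √(312² + 312²) ≈ 441.23, ∠D ≈ 45.00°
|T| = 50 / 441.23 ≈ 0.11332

0.113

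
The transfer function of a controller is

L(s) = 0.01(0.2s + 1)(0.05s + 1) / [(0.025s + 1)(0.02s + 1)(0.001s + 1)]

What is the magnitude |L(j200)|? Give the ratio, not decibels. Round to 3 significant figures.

0.188

At ω = 200 rad/s:
zero (1 + j200·0.2) = 1 + j40 → |·| ≈ 40.012, ∠ ≈ 88.57°
zero (1 + j200·0.05) = 1 + j10 → |·| ≈ 10.05, ∠ ≈ 84.29°
pole (1 + j200·0.025) = 1 + j5 → |·| ≈ 5.099, ∠ ≈ 78.69°
pole (1 + j200·0.02) = 1 + j4 → |·| ≈ 4.1231, ∠ ≈ 75.96°
pole (1 + j200·0.001) = 1 + j0.2 → |·| ≈ 1.0198, ∠ ≈ 11.31°
|L| = 0.01 · 40.012 · 10.05 / (5.099 · 4.1231 · 1.0198) ≈ 0.18756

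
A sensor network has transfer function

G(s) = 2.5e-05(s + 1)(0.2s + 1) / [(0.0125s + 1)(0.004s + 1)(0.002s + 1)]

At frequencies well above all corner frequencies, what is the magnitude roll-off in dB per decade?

Each pole contributes −20 dB/decade at high frequency; each zero contributes +20 dB/decade.
Net: 2 zero(s) − 3 pole(s) → -20 dB/decade.

-20 dB/decade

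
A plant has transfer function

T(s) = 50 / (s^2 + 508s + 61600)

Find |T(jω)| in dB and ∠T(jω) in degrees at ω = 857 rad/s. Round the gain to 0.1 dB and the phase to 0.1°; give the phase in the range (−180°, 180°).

Substitute s = j857:
Numerator: 50 = 50 + j0
Denominator: (j857)^2 + 508(j857) + 61600 = -672849 + j435356
|N| = √(50² + 0²) ≈ 50, ∠N ≈ 0.00°
|D| = √(672849² + 435356²) ≈ 8.0141e+05, ∠D ≈ 147.10°
|T| = 50 / 8.0141e+05 ≈ 6.239e-05
Gain = 20 log₁₀(6.239e-05) ≈ -84.10 dB
∠T = 0.00° − 147.10° = -147.10°

-84.1 dB, -147.1°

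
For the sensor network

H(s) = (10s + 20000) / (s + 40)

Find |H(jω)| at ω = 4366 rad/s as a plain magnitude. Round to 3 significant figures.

Substitute s = j4366:
Numerator: 10(j4366) + 20000 = 20000 + j43660
Denominator: (j4366) + 40 = 40 + j4366
|N| = √(20000² + 43660²) ≈ 48023, ∠N ≈ 65.39°
|D| = √(40² + 4366²) ≈ 4366.2, ∠D ≈ 89.48°
|H| = 48023 / 4366.2 ≈ 10.999

11.0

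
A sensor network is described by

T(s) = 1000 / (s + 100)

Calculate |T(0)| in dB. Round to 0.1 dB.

T(0) = 1000 / 100 = 10
20 log₁₀(10) ≈ 20.00 dB

20.0 dB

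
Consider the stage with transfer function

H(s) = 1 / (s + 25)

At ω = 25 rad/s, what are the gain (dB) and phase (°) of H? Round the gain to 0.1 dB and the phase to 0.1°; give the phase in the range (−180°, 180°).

-31.0 dB, -45.0°

At s = jω = j25:
pole (s+25): 25 + j25 → |·| = √(25²+25²) = √1250 ≈ 35.355, ∠ = arctan(25/25) ≈ 45.00°
|H| = 1 / 35.355 ≈ 0.028285
Gain = 20 log₁₀(0.028285) ≈ -30.97 dB
∠H = 0.00° − 45.00° = -45.00°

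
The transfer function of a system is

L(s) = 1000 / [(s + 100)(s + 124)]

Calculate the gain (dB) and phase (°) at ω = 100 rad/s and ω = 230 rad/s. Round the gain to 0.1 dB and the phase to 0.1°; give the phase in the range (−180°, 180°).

ω = 100: -27.1 dB, -83.9°; ω = 230: -36.3 dB, -128.2°

At s = jω = j100:
pole (s+100): 100 + j100 → |·| = √(100²+100²) = √20000 ≈ 141.42, ∠ = arctan(100/100) ≈ 45.00°
pole (s+124): 124 + j100 → |·| = √(124²+100²) = √25376 ≈ 159.3, ∠ = arctan(100/124) ≈ 38.88°
|L| = 1000 / 22528 ≈ 0.044389
Gain = 20 log₁₀(0.044389) ≈ -27.05 dB
∠L = 0.00° − 83.88° = -83.88°

At s = jω = j230:
pole (s+100): 100 + j230 → |·| = √(100²+230²) = √62900 ≈ 250.8, ∠ = arctan(230/100) ≈ 66.50°
pole (s+124): 124 + j230 → |·| = √(124²+230²) = √68276 ≈ 261.3, ∠ = arctan(230/124) ≈ 61.67°
|L| = 1000 / 65534 ≈ 0.015259
Gain = 20 log₁₀(0.015259) ≈ -36.33 dB
∠L = 0.00° − 128.17° = -128.17°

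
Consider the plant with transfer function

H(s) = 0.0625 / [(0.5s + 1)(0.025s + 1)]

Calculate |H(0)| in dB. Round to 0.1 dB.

H(0) = 0.0625 · 1 / 1 = 0.0625
20 log₁₀(0.0625) ≈ -24.08 dB

-24.1 dB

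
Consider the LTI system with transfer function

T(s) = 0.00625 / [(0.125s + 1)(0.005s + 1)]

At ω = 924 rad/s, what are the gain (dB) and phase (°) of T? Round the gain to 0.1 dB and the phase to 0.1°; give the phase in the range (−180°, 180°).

At ω = 924 rad/s:
pole (1 + j924·0.125) = 1 + j115.5 → |·| ≈ 115.5, ∠ ≈ 89.50°
pole (1 + j924·0.005) = 1 + j4.62 → |·| ≈ 4.727, ∠ ≈ 77.79°
|T| = 0.00625 · 1 / (115.5 · 4.727) ≈ 1.1448e-05
Gain = 20 log₁₀(1.1448e-05) ≈ -98.83 dB
∠T = (0°) − (89.50° + 77.79°) = -167.29°

-98.8 dB, -167.3°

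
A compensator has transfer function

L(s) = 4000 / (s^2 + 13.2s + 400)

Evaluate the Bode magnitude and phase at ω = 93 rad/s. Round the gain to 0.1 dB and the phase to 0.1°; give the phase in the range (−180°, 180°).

At s = jω = j93:
quadratic: (j93)² + 13.2·j93 + 400 = -8249 + j1227.6 → |·| ≈ 8339.8, ∠ ≈ 171.54°
|L| = 4000 / 8339.8 ≈ 0.47963
Gain = 20 log₁₀(0.47963) ≈ -6.38 dB
∠L = 0.00° − 171.54° = -171.54°

-6.4 dB, -171.5°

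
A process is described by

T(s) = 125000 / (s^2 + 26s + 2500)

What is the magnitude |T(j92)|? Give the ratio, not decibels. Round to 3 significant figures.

At s = jω = j92:
quadratic: (j92)² + 26·j92 + 2500 = -5964 + j2392 → |·| ≈ 6425.8, ∠ ≈ 158.15°
|T| = 125000 / 6425.8 ≈ 19.453

19.5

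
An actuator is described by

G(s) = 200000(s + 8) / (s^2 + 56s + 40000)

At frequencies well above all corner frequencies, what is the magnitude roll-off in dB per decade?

Each pole contributes −20 dB/decade at high frequency; each zero contributes +20 dB/decade.
Net: 1 zero(s) − 2 pole(s) → -20 dB/decade.

-20 dB/decade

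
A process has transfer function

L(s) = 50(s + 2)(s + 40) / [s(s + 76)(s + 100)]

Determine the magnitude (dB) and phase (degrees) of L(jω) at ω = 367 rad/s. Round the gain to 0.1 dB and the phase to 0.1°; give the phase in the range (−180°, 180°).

At s = jω = j367:
zero (s+2): 2 + j367 → |·| = √(2²+367²) = √134693 ≈ 367.01, ∠ = arctan(367/2) ≈ 89.69°
zero (s+40): 40 + j367 → |·| = √(40²+367²) = √136289 ≈ 369.17, ∠ = arctan(367/40) ≈ 83.78°
pole (s+76): 76 + j367 → |·| = √(76²+367²) = √140465 ≈ 374.79, ∠ = arctan(367/76) ≈ 78.30°
pole (s+100): 100 + j367 → |·| = √(100²+367²) = √144689 ≈ 380.38, ∠ = arctan(367/100) ≈ 74.76°
pole at origin: |s| = 367, ∠ = 90.00° (in denominator)
|L| = 50 · 1.3549e+05 / 5.232e+07 ≈ 0.12948
Gain = 20 log₁₀(0.12948) ≈ -17.76 dB
∠L = 173.47° − 243.06° = -69.59°

-17.8 dB, -69.6°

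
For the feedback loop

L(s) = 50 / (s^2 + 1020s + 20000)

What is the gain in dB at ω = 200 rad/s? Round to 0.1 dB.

-72.3 dB

Substitute s = j200:
Numerator: 50 = 50 + j0
Denominator: (j200)^2 + 1020(j200) + 20000 = -20000 + j204000
|N| = √(50² + 0²) ≈ 50, ∠N ≈ 0.00°
|D| = √(20000² + 204000²) ≈ 2.0498e+05, ∠D ≈ 95.60°
|L| = 50 / 2.0498e+05 ≈ 0.00024393
Gain = 20 log₁₀(0.00024393) ≈ -72.25 dB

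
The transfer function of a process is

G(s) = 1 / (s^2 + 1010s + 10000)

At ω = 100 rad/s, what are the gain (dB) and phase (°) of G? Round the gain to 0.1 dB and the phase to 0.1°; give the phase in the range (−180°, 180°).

Substitute s = j100:
Numerator: 1 = 1 + j0
Denominator: (j100)^2 + 1010(j100) + 10000 = 0 + j101000
|N| = √(1² + 0²) ≈ 1, ∠N ≈ 0.00°
|D| = √(0² + 101000²) ≈ 1.01e+05, ∠D ≈ 90.00°
|G| = 1 / 1.01e+05 ≈ 9.901e-06
Gain = 20 log₁₀(9.901e-06) ≈ -100.09 dB
∠G = 0.00° − 90.00° = -90.00°

-100.1 dB, -90.0°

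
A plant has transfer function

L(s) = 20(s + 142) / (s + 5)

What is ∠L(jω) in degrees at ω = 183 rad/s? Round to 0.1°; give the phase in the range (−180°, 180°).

At s = jω = j183:
zero (s+142): 142 + j183 → |·| = √(142²+183²) = √53653 ≈ 231.63, ∠ = arctan(183/142) ≈ 52.19°
pole (s+5): 5 + j183 → |·| = √(5²+183²) = √33514 ≈ 183.07, ∠ = arctan(183/5) ≈ 88.43°
∠L = 52.19° − 88.43° = -36.24°

-36.2°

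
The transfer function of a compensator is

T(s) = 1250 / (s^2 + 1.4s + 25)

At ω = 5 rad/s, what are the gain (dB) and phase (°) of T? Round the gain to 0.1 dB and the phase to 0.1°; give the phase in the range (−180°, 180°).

At s = jω = j5:
quadratic: (j5)² + 1.4·j5 + 25 = 0 + j7 → |·| ≈ 7, ∠ ≈ 90.00°
|T| = 1250 / 7 ≈ 178.57
Gain = 20 log₁₀(178.57) ≈ 45.04 dB
∠T = 0.00° − 90.00° = -90.00°

45.0 dB, -90.0°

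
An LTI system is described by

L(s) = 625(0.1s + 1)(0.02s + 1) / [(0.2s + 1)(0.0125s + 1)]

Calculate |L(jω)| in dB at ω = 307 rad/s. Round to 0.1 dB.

At ω = 307 rad/s:
zero (1 + j307·0.1) = 1 + j30.7 → |·| ≈ 30.716, ∠ ≈ 88.13°
zero (1 + j307·0.02) = 1 + j6.14 → |·| ≈ 6.2209, ∠ ≈ 80.75°
pole (1 + j307·0.2) = 1 + j61.4 → |·| ≈ 61.408, ∠ ≈ 89.07°
pole (1 + j307·0.0125) = 1 + j3.8375 → |·| ≈ 3.9657, ∠ ≈ 75.39°
|L| = 625 · 30.716 · 6.2209 / (61.408 · 3.9657) ≈ 490.4
Gain = 20 log₁₀(490.4) ≈ 53.81 dB

53.8 dB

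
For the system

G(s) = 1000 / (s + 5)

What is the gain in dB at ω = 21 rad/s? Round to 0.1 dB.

33.3 dB

At s = jω = j21:
pole (s+5): 5 + j21 → |·| = √(5²+21²) = √466 ≈ 21.587, ∠ = arctan(21/5) ≈ 76.61°
|G| = 1000 / 21.587 ≈ 46.324
Gain = 20 log₁₀(46.324) ≈ 33.32 dB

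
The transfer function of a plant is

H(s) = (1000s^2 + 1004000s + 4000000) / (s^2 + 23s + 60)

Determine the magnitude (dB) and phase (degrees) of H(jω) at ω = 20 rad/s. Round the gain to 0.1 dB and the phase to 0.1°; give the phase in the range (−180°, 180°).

91.0 dB, -46.6°

Substitute s = j20:
Numerator: 1000(j20)^2 + 1004000(j20) + 4000000 = 3600000 + j20080000
Denominator: (j20)^2 + 23(j20) + 60 = -340 + j460
|N| = √(3600000² + 20080000²) ≈ 2.04e+07, ∠N ≈ 79.84°
|D| = √(340² + 460²) ≈ 572.01, ∠D ≈ 126.47°
|H| = 2.04e+07 / 572.01 ≈ 35664
Gain = 20 log₁₀(35664) ≈ 91.04 dB
∠H = 79.84° − 126.47° = -46.63°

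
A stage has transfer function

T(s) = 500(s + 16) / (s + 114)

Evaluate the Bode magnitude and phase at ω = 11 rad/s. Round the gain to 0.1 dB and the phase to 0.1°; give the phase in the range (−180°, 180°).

38.6 dB, 29.0°

At s = jω = j11:
zero (s+16): 16 + j11 → |·| = √(16²+11²) = √377 ≈ 19.416, ∠ = arctan(11/16) ≈ 34.51°
pole (s+114): 114 + j11 → |·| = √(114²+11²) = √13117 ≈ 114.53, ∠ = arctan(11/114) ≈ 5.51°
|T| = 500 · 19.416 / 114.53 ≈ 84.764
Gain = 20 log₁₀(84.764) ≈ 38.56 dB
∠T = 34.51° − 5.51° = 29.00°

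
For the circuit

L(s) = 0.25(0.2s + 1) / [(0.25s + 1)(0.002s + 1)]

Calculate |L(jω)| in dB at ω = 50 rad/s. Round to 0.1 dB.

At ω = 50 rad/s:
zero (1 + j50·0.2) = 1 + j10 → |·| ≈ 10.05, ∠ ≈ 84.29°
pole (1 + j50·0.25) = 1 + j12.5 → |·| ≈ 12.54, ∠ ≈ 85.43°
pole (1 + j50·0.002) = 1 + j0.1 → |·| ≈ 1.005, ∠ ≈ 5.71°
|L| = 0.25 · 10.05 / (12.54 · 1.005) ≈ 0.19936
Gain = 20 log₁₀(0.19936) ≈ -14.01 dB

-14.0 dB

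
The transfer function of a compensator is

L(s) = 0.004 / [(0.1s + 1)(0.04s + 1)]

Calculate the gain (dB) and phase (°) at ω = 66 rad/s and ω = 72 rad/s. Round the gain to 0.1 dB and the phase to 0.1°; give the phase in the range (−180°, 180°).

ω = 66: -73.5 dB, -150.6°; ω = 72: -74.9 dB, -152.9°

At ω = 66 rad/s:
pole (1 + j66·0.1) = 1 + j6.6 → |·| ≈ 6.6753, ∠ ≈ 81.38°
pole (1 + j66·0.04) = 1 + j2.64 → |·| ≈ 2.823, ∠ ≈ 69.25°
|L| = 0.004 · 1 / (6.6753 · 2.823) ≈ 0.00021226
Gain = 20 log₁₀(0.00021226) ≈ -73.46 dB
∠L = (0°) − (81.38° + 69.25°) = -150.63°

At ω = 72 rad/s:
pole (1 + j72·0.1) = 1 + j7.2 → |·| ≈ 7.2691, ∠ ≈ 82.09°
pole (1 + j72·0.04) = 1 + j2.88 → |·| ≈ 3.0487, ∠ ≈ 70.85°
|L| = 0.004 · 1 / (7.2691 · 3.0487) ≈ 0.00018049
Gain = 20 log₁₀(0.00018049) ≈ -74.87 dB
∠L = (0°) − (82.09° + 70.85°) = -152.94°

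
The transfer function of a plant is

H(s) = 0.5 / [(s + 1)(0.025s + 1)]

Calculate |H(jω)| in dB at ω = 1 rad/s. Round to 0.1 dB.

-9.0 dB

At ω = 1 rad/s:
pole (1 + j1·1) = 1 + j1 → |·| ≈ 1.4142, ∠ ≈ 45.00°
pole (1 + j1·0.025) = 1 + j0.025 → |·| ≈ 1.0003, ∠ ≈ 1.43°
|H| = 0.5 · 1 / (1.4142 · 1.0003) ≈ 0.35345
Gain = 20 log₁₀(0.35345) ≈ -9.03 dB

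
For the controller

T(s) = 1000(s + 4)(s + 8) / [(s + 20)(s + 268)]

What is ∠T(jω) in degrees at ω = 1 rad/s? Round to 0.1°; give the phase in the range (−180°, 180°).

18.1°

At s = jω = j1:
zero (s+4): 4 + j1 → |·| = √(4²+1²) = √17 ≈ 4.1231, ∠ = arctan(1/4) ≈ 14.04°
zero (s+8): 8 + j1 → |·| = √(8²+1²) = √65 ≈ 8.0623, ∠ = arctan(1/8) ≈ 7.13°
pole (s+20): 20 + j1 → |·| = √(20²+1²) = √401 ≈ 20.025, ∠ = arctan(1/20) ≈ 2.86°
pole (s+268): 268 + j1 → |·| = √(268²+1²) = √71825 ≈ 268, ∠ = arctan(1/268) ≈ 0.21°
∠T = 21.17° − 3.07° = 18.10°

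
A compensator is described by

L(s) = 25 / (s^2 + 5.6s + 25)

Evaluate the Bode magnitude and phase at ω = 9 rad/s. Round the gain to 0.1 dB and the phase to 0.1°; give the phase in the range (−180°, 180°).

-9.6 dB, -138.0°

At s = jω = j9:
quadratic: (j9)² + 5.6·j9 + 25 = -56 + j50.4 → |·| ≈ 75.34, ∠ ≈ 138.01°
|L| = 25 / 75.34 ≈ 0.33183
Gain = 20 log₁₀(0.33183) ≈ -9.58 dB
∠L = 0.00° − 138.01° = -138.01°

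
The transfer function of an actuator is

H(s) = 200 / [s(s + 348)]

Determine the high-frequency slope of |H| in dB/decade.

-40 dB/decade

Each pole contributes −20 dB/decade at high frequency; each zero contributes +20 dB/decade.
Net: 0 zero(s) − 2 pole(s) → -40 dB/decade.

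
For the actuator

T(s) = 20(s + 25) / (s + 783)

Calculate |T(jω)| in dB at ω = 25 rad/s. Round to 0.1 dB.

At s = jω = j25:
zero (s+25): 25 + j25 → |·| = √(25²+25²) = √1250 ≈ 35.355, ∠ = arctan(25/25) ≈ 45.00°
pole (s+783): 783 + j25 → |·| = √(783²+25²) = √613714 ≈ 783.4, ∠ = arctan(25/783) ≈ 1.83°
|T| = 20 · 35.355 / 783.4 ≈ 0.9026
Gain = 20 log₁₀(0.9026) ≈ -0.89 dB

-0.9 dB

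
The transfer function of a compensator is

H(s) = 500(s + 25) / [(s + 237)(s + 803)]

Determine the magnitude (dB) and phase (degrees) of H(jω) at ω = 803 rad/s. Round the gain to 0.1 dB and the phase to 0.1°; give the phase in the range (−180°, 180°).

At s = jω = j803:
zero (s+25): 25 + j803 → |·| = √(25²+803²) = √645434 ≈ 803.39, ∠ = arctan(803/25) ≈ 88.22°
pole (s+237): 237 + j803 → |·| = √(237²+803²) = √700978 ≈ 837.24, ∠ = arctan(803/237) ≈ 73.56°
pole (s+803): 803 + j803 → |·| = √(803²+803²) = √1289618 ≈ 1135.6, ∠ = arctan(803/803) ≈ 45.00°
|H| = 500 · 803.39 / 9.5077e+05 ≈ 0.42249
Gain = 20 log₁₀(0.42249) ≈ -7.48 dB
∠H = 88.22° − 118.56° = -30.34°

-7.5 dB, -30.3°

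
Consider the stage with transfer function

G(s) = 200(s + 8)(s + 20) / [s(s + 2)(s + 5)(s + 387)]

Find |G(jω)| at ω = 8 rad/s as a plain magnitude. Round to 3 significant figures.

At s = jω = j8:
zero (s+8): 8 + j8 → |·| = √(8²+8²) = √128 ≈ 11.314, ∠ = arctan(8/8) ≈ 45.00°
zero (s+20): 20 + j8 → |·| = √(20²+8²) = √464 ≈ 21.541, ∠ = arctan(8/20) ≈ 21.80°
pole (s+2): 2 + j8 → |·| = √(2²+8²) = √68 ≈ 8.2462, ∠ = arctan(8/2) ≈ 75.96°
pole (s+5): 5 + j8 → |·| = √(5²+8²) = √89 ≈ 9.434, ∠ = arctan(8/5) ≈ 57.99°
pole (s+387): 387 + j8 → |·| = √(387²+8²) = √149833 ≈ 387.08, ∠ = arctan(8/387) ≈ 1.18°
pole at origin: |s| = 8, ∠ = 90.00° (in denominator)
|G| = 200 · 243.71 / 2.409e+05 ≈ 0.20233

0.202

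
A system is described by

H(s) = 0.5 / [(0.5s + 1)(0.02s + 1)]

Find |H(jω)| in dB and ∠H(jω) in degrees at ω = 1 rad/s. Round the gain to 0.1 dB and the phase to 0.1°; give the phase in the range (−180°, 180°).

At ω = 1 rad/s:
pole (1 + j1·0.5) = 1 + j0.5 → |·| ≈ 1.118, ∠ ≈ 26.57°
pole (1 + j1·0.02) = 1 + j0.02 → |·| ≈ 1.0002, ∠ ≈ 1.15°
|H| = 0.5 · 1 / (1.118 · 1.0002) ≈ 0.44714
Gain = 20 log₁₀(0.44714) ≈ -6.99 dB
∠H = (0°) − (26.57° + 1.15°) = -27.72°

-7.0 dB, -27.7°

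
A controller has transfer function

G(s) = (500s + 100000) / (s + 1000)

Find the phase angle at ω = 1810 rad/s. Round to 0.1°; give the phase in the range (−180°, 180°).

22.6°

Substitute s = j1810:
Numerator: 500(j1810) + 100000 = 100000 + j905000
Denominator: (j1810) + 1000 = 1000 + j1810
|N| = √(100000² + 905000²) ≈ 9.1051e+05, ∠N ≈ 83.69°
|D| = √(1000² + 1810²) ≈ 2067.9, ∠D ≈ 61.08°
∠G = 83.69° − 61.08° = 22.61°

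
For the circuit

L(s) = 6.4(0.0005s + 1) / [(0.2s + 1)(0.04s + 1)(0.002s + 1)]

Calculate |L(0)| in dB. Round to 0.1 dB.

L(0) = 6.4 · 1 / 1 = 6.4
20 log₁₀(6.4) ≈ 16.12 dB

16.1 dB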